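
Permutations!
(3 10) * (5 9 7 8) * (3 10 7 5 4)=(10)(3 7 8 4)(5 9)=[0, 1, 2, 7, 3, 9, 6, 8, 4, 5, 10]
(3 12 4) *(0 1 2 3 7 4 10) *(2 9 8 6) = (0 1 9 8 6 2 3 12 10)(4 7) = [1, 9, 3, 12, 7, 5, 2, 4, 6, 8, 0, 11, 10]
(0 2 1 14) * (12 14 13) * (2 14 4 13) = (0 14)(1 2)(4 13 12) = [14, 2, 1, 3, 13, 5, 6, 7, 8, 9, 10, 11, 4, 12, 0]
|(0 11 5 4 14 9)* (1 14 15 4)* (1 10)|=|(0 11 5 10 1 14 9)(4 15)|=14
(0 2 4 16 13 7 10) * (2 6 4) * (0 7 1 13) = (0 6 4 16)(1 13)(7 10) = [6, 13, 2, 3, 16, 5, 4, 10, 8, 9, 7, 11, 12, 1, 14, 15, 0]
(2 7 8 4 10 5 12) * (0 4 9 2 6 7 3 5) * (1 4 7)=(0 7 8 9 2 3 5 12 6 1 4 10)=[7, 4, 3, 5, 10, 12, 1, 8, 9, 2, 0, 11, 6]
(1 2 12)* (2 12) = (1 12) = [0, 12, 2, 3, 4, 5, 6, 7, 8, 9, 10, 11, 1]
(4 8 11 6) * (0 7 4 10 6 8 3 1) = (0 7 4 3 1)(6 10)(8 11) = [7, 0, 2, 1, 3, 5, 10, 4, 11, 9, 6, 8]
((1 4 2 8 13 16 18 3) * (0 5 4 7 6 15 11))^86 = (0 4 8 16 3 7 15)(1 6 11 5 2 13 18)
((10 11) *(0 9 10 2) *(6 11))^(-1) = ((0 9 10 6 11 2))^(-1) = (0 2 11 6 10 9)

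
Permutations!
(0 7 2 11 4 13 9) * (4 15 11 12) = (0 7 2 12 4 13 9)(11 15) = [7, 1, 12, 3, 13, 5, 6, 2, 8, 0, 10, 15, 4, 9, 14, 11]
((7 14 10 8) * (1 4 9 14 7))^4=(1 10 9)(4 8 14)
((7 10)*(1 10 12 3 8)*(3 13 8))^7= ((1 10 7 12 13 8))^7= (1 10 7 12 13 8)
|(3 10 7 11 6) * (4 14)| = |(3 10 7 11 6)(4 14)| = 10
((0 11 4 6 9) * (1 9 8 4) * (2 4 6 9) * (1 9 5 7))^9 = (11)(1 7 5 4 2)(6 8)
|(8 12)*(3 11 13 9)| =|(3 11 13 9)(8 12)| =4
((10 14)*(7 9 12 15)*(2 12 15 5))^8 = (2 5 12)(7 15 9)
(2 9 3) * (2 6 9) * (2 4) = (2 4)(3 6 9) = [0, 1, 4, 6, 2, 5, 9, 7, 8, 3]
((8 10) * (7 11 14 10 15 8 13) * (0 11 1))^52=((0 11 14 10 13 7 1)(8 15))^52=(15)(0 10 1 14 7 11 13)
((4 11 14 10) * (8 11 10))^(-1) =(4 10)(8 14 11)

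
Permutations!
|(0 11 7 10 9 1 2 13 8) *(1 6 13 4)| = |(0 11 7 10 9 6 13 8)(1 2 4)| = 24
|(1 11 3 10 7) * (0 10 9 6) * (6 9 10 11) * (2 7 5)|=9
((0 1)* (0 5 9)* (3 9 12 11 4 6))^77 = ((0 1 5 12 11 4 6 3 9))^77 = (0 4 1 6 5 3 12 9 11)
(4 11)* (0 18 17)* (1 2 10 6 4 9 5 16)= (0 18 17)(1 2 10 6 4 11 9 5 16)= [18, 2, 10, 3, 11, 16, 4, 7, 8, 5, 6, 9, 12, 13, 14, 15, 1, 0, 17]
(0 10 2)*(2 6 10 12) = (0 12 2)(6 10) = [12, 1, 0, 3, 4, 5, 10, 7, 8, 9, 6, 11, 2]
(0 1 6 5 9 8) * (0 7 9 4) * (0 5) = (0 1 6)(4 5)(7 9 8) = [1, 6, 2, 3, 5, 4, 0, 9, 7, 8]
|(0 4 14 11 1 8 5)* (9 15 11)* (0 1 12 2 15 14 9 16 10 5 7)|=20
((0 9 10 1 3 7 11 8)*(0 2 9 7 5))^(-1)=(0 5 3 1 10 9 2 8 11 7)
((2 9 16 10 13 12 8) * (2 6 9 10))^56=(16)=((2 10 13 12 8 6 9 16))^56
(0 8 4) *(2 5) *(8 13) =(0 13 8 4)(2 5) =[13, 1, 5, 3, 0, 2, 6, 7, 4, 9, 10, 11, 12, 8]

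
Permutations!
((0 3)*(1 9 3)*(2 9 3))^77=(0 3 1)(2 9)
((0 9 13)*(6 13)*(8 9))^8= (0 6 8 13 9)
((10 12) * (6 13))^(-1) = ((6 13)(10 12))^(-1) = (6 13)(10 12)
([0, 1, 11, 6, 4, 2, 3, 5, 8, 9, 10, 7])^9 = [0, 1, 11, 6, 4, 2, 3, 5, 8, 9, 10, 7]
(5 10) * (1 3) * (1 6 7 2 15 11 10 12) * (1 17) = (1 3 6 7 2 15 11 10 5 12 17) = [0, 3, 15, 6, 4, 12, 7, 2, 8, 9, 5, 10, 17, 13, 14, 11, 16, 1]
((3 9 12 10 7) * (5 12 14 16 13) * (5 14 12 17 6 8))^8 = (17)(3 10 9 7 12)(13 16 14)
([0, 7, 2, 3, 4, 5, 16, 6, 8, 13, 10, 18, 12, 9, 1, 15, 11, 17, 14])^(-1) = (1 14 18 11 16 6 7)(9 13)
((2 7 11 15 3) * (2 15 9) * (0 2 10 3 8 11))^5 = (0 7 2)(3 10 9 11 8 15)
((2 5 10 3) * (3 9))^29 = (2 3 9 10 5)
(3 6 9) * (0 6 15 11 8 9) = (0 6)(3 15 11 8 9) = [6, 1, 2, 15, 4, 5, 0, 7, 9, 3, 10, 8, 12, 13, 14, 11]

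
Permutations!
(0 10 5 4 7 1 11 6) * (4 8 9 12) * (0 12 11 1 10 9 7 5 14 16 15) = (0 9 11 6 12 4 5 8 7 10 14 16 15) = [9, 1, 2, 3, 5, 8, 12, 10, 7, 11, 14, 6, 4, 13, 16, 0, 15]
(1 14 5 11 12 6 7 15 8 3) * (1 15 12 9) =(1 14 5 11 9)(3 15 8)(6 7 12) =[0, 14, 2, 15, 4, 11, 7, 12, 3, 1, 10, 9, 6, 13, 5, 8]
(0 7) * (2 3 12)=(0 7)(2 3 12)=[7, 1, 3, 12, 4, 5, 6, 0, 8, 9, 10, 11, 2]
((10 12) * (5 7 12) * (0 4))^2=(5 12)(7 10)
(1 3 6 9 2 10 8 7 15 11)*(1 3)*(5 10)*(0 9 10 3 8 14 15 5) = (0 9 2)(3 6 10 14 15 11 8 7 5) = [9, 1, 0, 6, 4, 3, 10, 5, 7, 2, 14, 8, 12, 13, 15, 11]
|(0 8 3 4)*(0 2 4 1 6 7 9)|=|(0 8 3 1 6 7 9)(2 4)|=14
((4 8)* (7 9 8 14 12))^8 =(4 12 9)(7 8 14)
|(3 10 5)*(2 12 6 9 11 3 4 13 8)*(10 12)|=|(2 10 5 4 13 8)(3 12 6 9 11)|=30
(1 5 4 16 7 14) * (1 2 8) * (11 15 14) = (1 5 4 16 7 11 15 14 2 8) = [0, 5, 8, 3, 16, 4, 6, 11, 1, 9, 10, 15, 12, 13, 2, 14, 7]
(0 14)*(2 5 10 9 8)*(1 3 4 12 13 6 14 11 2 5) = (0 11 2 1 3 4 12 13 6 14)(5 10 9 8) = [11, 3, 1, 4, 12, 10, 14, 7, 5, 8, 9, 2, 13, 6, 0]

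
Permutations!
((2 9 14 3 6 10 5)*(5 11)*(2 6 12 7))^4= ((2 9 14 3 12 7)(5 6 10 11))^4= (2 12 14)(3 9 7)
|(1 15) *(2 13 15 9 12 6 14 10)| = 9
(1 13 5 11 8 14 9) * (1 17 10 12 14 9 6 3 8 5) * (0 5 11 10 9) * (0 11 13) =(0 5 10 12 14 6 3 8 11 13 1)(9 17) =[5, 0, 2, 8, 4, 10, 3, 7, 11, 17, 12, 13, 14, 1, 6, 15, 16, 9]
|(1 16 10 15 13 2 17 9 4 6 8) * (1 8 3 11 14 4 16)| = |(2 17 9 16 10 15 13)(3 11 14 4 6)| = 35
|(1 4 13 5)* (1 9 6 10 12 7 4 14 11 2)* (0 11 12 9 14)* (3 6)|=12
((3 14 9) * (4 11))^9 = (14)(4 11)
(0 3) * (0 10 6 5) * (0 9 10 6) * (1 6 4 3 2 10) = [2, 6, 10, 4, 3, 9, 5, 7, 8, 1, 0] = (0 2 10)(1 6 5 9)(3 4)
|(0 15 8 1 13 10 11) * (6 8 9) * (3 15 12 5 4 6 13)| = 13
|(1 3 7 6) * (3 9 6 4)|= 3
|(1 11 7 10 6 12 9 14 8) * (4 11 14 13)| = |(1 14 8)(4 11 7 10 6 12 9 13)| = 24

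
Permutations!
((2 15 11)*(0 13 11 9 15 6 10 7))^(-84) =((0 13 11 2 6 10 7)(9 15))^(-84) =(15)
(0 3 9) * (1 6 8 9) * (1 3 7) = (0 7 1 6 8 9) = [7, 6, 2, 3, 4, 5, 8, 1, 9, 0]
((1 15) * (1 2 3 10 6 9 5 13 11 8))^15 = (1 10 13 15 6 11 2 9 8 3 5) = ((1 15 2 3 10 6 9 5 13 11 8))^15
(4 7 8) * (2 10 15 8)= (2 10 15 8 4 7)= [0, 1, 10, 3, 7, 5, 6, 2, 4, 9, 15, 11, 12, 13, 14, 8]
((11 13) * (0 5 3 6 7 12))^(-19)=((0 5 3 6 7 12)(11 13))^(-19)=(0 12 7 6 3 5)(11 13)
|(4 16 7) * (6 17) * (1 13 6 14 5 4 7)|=8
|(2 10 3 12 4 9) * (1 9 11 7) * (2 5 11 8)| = |(1 9 5 11 7)(2 10 3 12 4 8)| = 30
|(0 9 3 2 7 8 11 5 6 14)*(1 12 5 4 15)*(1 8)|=|(0 9 3 2 7 1 12 5 6 14)(4 15 8 11)|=20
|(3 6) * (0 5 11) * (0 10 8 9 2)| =|(0 5 11 10 8 9 2)(3 6)| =14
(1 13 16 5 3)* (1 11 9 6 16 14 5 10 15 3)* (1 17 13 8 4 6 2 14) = (1 8 4 6 16 10 15 3 11 9 2 14 5 17 13) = [0, 8, 14, 11, 6, 17, 16, 7, 4, 2, 15, 9, 12, 1, 5, 3, 10, 13]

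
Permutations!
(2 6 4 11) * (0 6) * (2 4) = (0 6 2)(4 11) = [6, 1, 0, 3, 11, 5, 2, 7, 8, 9, 10, 4]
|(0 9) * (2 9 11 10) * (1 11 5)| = |(0 5 1 11 10 2 9)| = 7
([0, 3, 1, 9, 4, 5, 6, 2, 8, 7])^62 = (1 9 2 3 7)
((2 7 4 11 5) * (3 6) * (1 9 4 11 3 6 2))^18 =(1 4 2 11)(3 7 5 9)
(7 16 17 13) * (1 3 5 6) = (1 3 5 6)(7 16 17 13) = [0, 3, 2, 5, 4, 6, 1, 16, 8, 9, 10, 11, 12, 7, 14, 15, 17, 13]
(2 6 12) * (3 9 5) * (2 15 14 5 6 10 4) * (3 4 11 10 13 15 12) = (2 13 15 14 5 4)(3 9 6)(10 11) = [0, 1, 13, 9, 2, 4, 3, 7, 8, 6, 11, 10, 12, 15, 5, 14]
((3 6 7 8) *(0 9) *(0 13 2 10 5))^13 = ((0 9 13 2 10 5)(3 6 7 8))^13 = (0 9 13 2 10 5)(3 6 7 8)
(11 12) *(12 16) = (11 16 12) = [0, 1, 2, 3, 4, 5, 6, 7, 8, 9, 10, 16, 11, 13, 14, 15, 12]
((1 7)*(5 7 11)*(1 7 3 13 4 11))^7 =(3 4 5 13 11)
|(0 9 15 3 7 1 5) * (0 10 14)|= 9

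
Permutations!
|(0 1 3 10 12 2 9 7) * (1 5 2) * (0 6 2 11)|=|(0 5 11)(1 3 10 12)(2 9 7 6)|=12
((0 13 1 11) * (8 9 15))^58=((0 13 1 11)(8 9 15))^58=(0 1)(8 9 15)(11 13)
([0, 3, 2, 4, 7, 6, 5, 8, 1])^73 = (1 7 3 8 4)(5 6)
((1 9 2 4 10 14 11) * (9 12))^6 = ((1 12 9 2 4 10 14 11))^6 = (1 14 4 9)(2 12 11 10)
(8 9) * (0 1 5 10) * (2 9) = (0 1 5 10)(2 9 8) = [1, 5, 9, 3, 4, 10, 6, 7, 2, 8, 0]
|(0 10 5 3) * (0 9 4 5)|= 4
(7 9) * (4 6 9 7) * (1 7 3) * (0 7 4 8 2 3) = (0 7)(1 4 6 9 8 2 3) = [7, 4, 3, 1, 6, 5, 9, 0, 2, 8]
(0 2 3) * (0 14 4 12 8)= (0 2 3 14 4 12 8)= [2, 1, 3, 14, 12, 5, 6, 7, 0, 9, 10, 11, 8, 13, 4]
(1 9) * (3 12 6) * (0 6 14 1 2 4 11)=[6, 9, 4, 12, 11, 5, 3, 7, 8, 2, 10, 0, 14, 13, 1]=(0 6 3 12 14 1 9 2 4 11)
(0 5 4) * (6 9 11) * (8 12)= [5, 1, 2, 3, 0, 4, 9, 7, 12, 11, 10, 6, 8]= (0 5 4)(6 9 11)(8 12)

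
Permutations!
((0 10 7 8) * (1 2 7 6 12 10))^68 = ((0 1 2 7 8)(6 12 10))^68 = (0 7 1 8 2)(6 10 12)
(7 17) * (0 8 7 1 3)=[8, 3, 2, 0, 4, 5, 6, 17, 7, 9, 10, 11, 12, 13, 14, 15, 16, 1]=(0 8 7 17 1 3)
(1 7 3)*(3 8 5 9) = (1 7 8 5 9 3) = [0, 7, 2, 1, 4, 9, 6, 8, 5, 3]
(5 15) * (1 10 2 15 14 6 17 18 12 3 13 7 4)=(1 10 2 15 5 14 6 17 18 12 3 13 7 4)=[0, 10, 15, 13, 1, 14, 17, 4, 8, 9, 2, 11, 3, 7, 6, 5, 16, 18, 12]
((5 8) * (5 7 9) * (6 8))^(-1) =(5 9 7 8 6)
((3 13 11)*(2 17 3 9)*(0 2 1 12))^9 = (17)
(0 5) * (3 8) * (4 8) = [5, 1, 2, 4, 8, 0, 6, 7, 3] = (0 5)(3 4 8)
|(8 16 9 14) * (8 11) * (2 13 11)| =|(2 13 11 8 16 9 14)| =7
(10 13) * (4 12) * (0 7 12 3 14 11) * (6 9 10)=(0 7 12 4 3 14 11)(6 9 10 13)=[7, 1, 2, 14, 3, 5, 9, 12, 8, 10, 13, 0, 4, 6, 11]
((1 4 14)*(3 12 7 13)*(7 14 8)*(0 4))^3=(0 7 12)(1 8 3)(4 13 14)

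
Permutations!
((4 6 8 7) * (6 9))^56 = (4 9 6 8 7)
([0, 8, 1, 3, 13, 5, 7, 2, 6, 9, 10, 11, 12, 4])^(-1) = (1 2 7 6 8)(4 13)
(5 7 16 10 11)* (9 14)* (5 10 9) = [0, 1, 2, 3, 4, 7, 6, 16, 8, 14, 11, 10, 12, 13, 5, 15, 9] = (5 7 16 9 14)(10 11)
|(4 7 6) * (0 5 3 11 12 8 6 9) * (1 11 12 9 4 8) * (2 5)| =8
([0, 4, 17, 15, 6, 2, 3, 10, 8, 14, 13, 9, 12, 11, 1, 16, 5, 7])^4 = [0, 15, 13, 2, 16, 10, 5, 9, 8, 6, 14, 4, 12, 1, 3, 17, 7, 11]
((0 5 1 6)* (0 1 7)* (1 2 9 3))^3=(1 9 6 3 2)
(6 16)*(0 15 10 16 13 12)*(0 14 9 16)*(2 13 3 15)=(0 2 13 12 14 9 16 6 3 15 10)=[2, 1, 13, 15, 4, 5, 3, 7, 8, 16, 0, 11, 14, 12, 9, 10, 6]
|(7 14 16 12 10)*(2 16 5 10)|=|(2 16 12)(5 10 7 14)|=12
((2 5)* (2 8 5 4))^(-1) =(2 4)(5 8)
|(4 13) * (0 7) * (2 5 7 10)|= 10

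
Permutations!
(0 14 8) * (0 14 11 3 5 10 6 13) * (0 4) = (0 11 3 5 10 6 13 4)(8 14) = [11, 1, 2, 5, 0, 10, 13, 7, 14, 9, 6, 3, 12, 4, 8]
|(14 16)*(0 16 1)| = 4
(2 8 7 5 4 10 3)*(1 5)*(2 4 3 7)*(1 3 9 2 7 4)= [0, 5, 8, 1, 10, 9, 6, 3, 7, 2, 4]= (1 5 9 2 8 7 3)(4 10)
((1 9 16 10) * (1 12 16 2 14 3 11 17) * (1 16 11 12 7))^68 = ((1 9 2 14 3 12 11 17 16 10 7))^68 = (1 2 3 11 16 7 9 14 12 17 10)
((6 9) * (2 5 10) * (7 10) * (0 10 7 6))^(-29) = ((0 10 2 5 6 9))^(-29) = (0 10 2 5 6 9)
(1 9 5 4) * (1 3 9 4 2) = [0, 4, 1, 9, 3, 2, 6, 7, 8, 5] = (1 4 3 9 5 2)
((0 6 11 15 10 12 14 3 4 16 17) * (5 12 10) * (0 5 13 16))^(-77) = (0 5 11 14 13 4 17 6 12 15 3 16)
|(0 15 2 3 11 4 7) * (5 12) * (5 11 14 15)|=|(0 5 12 11 4 7)(2 3 14 15)|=12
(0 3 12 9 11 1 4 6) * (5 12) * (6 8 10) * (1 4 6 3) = [1, 6, 2, 5, 8, 12, 0, 7, 10, 11, 3, 4, 9] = (0 1 6)(3 5 12 9 11 4 8 10)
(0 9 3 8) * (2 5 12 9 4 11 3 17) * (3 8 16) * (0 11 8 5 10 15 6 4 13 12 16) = (0 13 12 9 17 2 10 15 6 4 8 11 5 16 3) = [13, 1, 10, 0, 8, 16, 4, 7, 11, 17, 15, 5, 9, 12, 14, 6, 3, 2]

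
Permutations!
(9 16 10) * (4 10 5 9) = (4 10)(5 9 16) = [0, 1, 2, 3, 10, 9, 6, 7, 8, 16, 4, 11, 12, 13, 14, 15, 5]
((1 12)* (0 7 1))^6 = (0 1)(7 12)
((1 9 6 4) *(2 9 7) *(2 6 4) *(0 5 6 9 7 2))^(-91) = (0 6 5)(1 4 9 7 2)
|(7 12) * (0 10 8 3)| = 4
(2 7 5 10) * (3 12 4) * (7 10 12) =(2 10)(3 7 5 12 4) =[0, 1, 10, 7, 3, 12, 6, 5, 8, 9, 2, 11, 4]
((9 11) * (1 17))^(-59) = (1 17)(9 11)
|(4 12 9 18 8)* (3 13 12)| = |(3 13 12 9 18 8 4)| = 7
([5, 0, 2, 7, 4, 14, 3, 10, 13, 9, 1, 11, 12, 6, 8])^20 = [0, 1, 2, 3, 4, 5, 6, 7, 8, 9, 10, 11, 12, 13, 14]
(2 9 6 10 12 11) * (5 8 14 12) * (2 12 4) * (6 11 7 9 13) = (2 13 6 10 5 8 14 4)(7 9 11 12) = [0, 1, 13, 3, 2, 8, 10, 9, 14, 11, 5, 12, 7, 6, 4]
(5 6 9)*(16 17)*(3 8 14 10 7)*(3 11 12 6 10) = (3 8 14)(5 10 7 11 12 6 9)(16 17) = [0, 1, 2, 8, 4, 10, 9, 11, 14, 5, 7, 12, 6, 13, 3, 15, 17, 16]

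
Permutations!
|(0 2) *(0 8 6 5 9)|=|(0 2 8 6 5 9)|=6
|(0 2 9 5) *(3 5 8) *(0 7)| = |(0 2 9 8 3 5 7)| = 7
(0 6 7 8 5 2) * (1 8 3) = [6, 8, 0, 1, 4, 2, 7, 3, 5] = (0 6 7 3 1 8 5 2)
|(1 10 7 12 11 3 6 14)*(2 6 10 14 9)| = |(1 14)(2 6 9)(3 10 7 12 11)| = 30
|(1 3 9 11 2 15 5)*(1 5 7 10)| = 8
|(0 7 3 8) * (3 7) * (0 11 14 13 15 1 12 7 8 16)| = |(0 3 16)(1 12 7 8 11 14 13 15)| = 24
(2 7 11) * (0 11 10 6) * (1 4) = [11, 4, 7, 3, 1, 5, 0, 10, 8, 9, 6, 2] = (0 11 2 7 10 6)(1 4)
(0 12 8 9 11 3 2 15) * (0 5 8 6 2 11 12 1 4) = (0 1 4)(2 15 5 8 9 12 6)(3 11) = [1, 4, 15, 11, 0, 8, 2, 7, 9, 12, 10, 3, 6, 13, 14, 5]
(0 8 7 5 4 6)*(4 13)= (0 8 7 5 13 4 6)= [8, 1, 2, 3, 6, 13, 0, 5, 7, 9, 10, 11, 12, 4]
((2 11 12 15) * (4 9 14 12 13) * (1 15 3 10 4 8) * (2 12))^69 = (1 11 9 3)(2 4 12 8)(10 15 13 14) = ((1 15 12 3 10 4 9 14 2 11 13 8))^69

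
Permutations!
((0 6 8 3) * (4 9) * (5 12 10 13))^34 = (0 8)(3 6)(5 10)(12 13)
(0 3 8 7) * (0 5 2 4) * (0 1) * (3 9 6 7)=[9, 0, 4, 8, 1, 2, 7, 5, 3, 6]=(0 9 6 7 5 2 4 1)(3 8)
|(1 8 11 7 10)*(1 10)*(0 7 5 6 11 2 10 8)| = |(0 7 1)(2 10 8)(5 6 11)| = 3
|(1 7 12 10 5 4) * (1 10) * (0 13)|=|(0 13)(1 7 12)(4 10 5)|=6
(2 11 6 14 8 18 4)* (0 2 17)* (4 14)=[2, 1, 11, 3, 17, 5, 4, 7, 18, 9, 10, 6, 12, 13, 8, 15, 16, 0, 14]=(0 2 11 6 4 17)(8 18 14)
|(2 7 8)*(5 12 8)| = 5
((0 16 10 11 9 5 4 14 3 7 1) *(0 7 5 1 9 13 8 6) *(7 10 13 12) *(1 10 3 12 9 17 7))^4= (17)(0 6 8 13 16)(1 14 5)(3 12 4)(9 10 11)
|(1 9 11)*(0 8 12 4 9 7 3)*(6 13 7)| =11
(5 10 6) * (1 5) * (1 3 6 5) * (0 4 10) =(0 4 10 5)(3 6) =[4, 1, 2, 6, 10, 0, 3, 7, 8, 9, 5]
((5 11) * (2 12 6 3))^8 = ((2 12 6 3)(5 11))^8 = (12)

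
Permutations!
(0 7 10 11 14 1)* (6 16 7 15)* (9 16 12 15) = (0 9 16 7 10 11 14 1)(6 12 15) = [9, 0, 2, 3, 4, 5, 12, 10, 8, 16, 11, 14, 15, 13, 1, 6, 7]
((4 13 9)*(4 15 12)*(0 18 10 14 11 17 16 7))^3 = ((0 18 10 14 11 17 16 7)(4 13 9 15 12))^3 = (0 14 16 18 11 7 10 17)(4 15 13 12 9)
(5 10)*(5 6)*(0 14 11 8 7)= (0 14 11 8 7)(5 10 6)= [14, 1, 2, 3, 4, 10, 5, 0, 7, 9, 6, 8, 12, 13, 11]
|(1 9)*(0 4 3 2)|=|(0 4 3 2)(1 9)|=4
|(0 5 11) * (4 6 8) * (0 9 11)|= 6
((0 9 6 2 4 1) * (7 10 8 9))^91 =(0 7 10 8 9 6 2 4 1)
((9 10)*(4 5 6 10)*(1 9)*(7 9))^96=((1 7 9 4 5 6 10))^96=(1 6 4 7 10 5 9)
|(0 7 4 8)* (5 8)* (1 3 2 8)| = |(0 7 4 5 1 3 2 8)| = 8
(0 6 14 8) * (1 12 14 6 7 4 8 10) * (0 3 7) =(1 12 14 10)(3 7 4 8) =[0, 12, 2, 7, 8, 5, 6, 4, 3, 9, 1, 11, 14, 13, 10]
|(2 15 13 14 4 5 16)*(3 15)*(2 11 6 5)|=|(2 3 15 13 14 4)(5 16 11 6)|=12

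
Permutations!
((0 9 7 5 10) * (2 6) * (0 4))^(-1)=(0 4 10 5 7 9)(2 6)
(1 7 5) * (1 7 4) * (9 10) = (1 4)(5 7)(9 10) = [0, 4, 2, 3, 1, 7, 6, 5, 8, 10, 9]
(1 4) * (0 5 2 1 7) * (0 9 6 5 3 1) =[3, 4, 0, 1, 7, 2, 5, 9, 8, 6] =(0 3 1 4 7 9 6 5 2)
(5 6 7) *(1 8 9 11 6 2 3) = (1 8 9 11 6 7 5 2 3) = [0, 8, 3, 1, 4, 2, 7, 5, 9, 11, 10, 6]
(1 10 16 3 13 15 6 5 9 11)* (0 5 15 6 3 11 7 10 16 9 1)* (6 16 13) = (0 5 1 13 16 11)(3 6 15)(7 10 9) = [5, 13, 2, 6, 4, 1, 15, 10, 8, 7, 9, 0, 12, 16, 14, 3, 11]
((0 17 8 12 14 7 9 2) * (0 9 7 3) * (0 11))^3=((0 17 8 12 14 3 11)(2 9))^3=(0 12 11 8 3 17 14)(2 9)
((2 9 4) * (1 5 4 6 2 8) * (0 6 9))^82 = (9)(0 6 2)(1 4)(5 8) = ((9)(0 6 2)(1 5 4 8))^82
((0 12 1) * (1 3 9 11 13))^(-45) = ((0 12 3 9 11 13 1))^(-45) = (0 11 12 13 3 1 9)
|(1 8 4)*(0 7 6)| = 3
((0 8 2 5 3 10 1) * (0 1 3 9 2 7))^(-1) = (0 7 8)(2 9 5)(3 10)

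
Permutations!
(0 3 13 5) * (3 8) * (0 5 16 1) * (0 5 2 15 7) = (0 8 3 13 16 1 5 2 15 7) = [8, 5, 15, 13, 4, 2, 6, 0, 3, 9, 10, 11, 12, 16, 14, 7, 1]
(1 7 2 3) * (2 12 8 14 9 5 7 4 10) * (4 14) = [0, 14, 3, 1, 10, 7, 6, 12, 4, 5, 2, 11, 8, 13, 9] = (1 14 9 5 7 12 8 4 10 2 3)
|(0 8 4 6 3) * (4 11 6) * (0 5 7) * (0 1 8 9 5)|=|(0 9 5 7 1 8 11 6 3)|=9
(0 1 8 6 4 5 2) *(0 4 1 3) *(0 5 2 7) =(0 3 5 7)(1 8 6)(2 4) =[3, 8, 4, 5, 2, 7, 1, 0, 6]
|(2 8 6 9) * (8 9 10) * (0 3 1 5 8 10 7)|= |(10)(0 3 1 5 8 6 7)(2 9)|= 14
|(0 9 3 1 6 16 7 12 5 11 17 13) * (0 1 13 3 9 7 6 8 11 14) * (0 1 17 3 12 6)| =|(0 7 6 16)(1 8 11 3 13 17 12 5 14)| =36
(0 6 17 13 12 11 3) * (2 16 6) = (0 2 16 6 17 13 12 11 3) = [2, 1, 16, 0, 4, 5, 17, 7, 8, 9, 10, 3, 11, 12, 14, 15, 6, 13]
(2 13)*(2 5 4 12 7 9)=(2 13 5 4 12 7 9)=[0, 1, 13, 3, 12, 4, 6, 9, 8, 2, 10, 11, 7, 5]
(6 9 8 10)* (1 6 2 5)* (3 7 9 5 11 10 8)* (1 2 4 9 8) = (1 6 5 2 11 10 4 9 3 7 8) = [0, 6, 11, 7, 9, 2, 5, 8, 1, 3, 4, 10]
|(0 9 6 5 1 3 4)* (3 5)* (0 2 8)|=|(0 9 6 3 4 2 8)(1 5)|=14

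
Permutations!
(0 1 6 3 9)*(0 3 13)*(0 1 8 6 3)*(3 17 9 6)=(0 8 3 6 13 1 17 9)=[8, 17, 2, 6, 4, 5, 13, 7, 3, 0, 10, 11, 12, 1, 14, 15, 16, 9]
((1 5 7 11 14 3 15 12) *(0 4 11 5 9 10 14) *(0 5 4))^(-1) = ((1 9 10 14 3 15 12)(4 11 5 7))^(-1) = (1 12 15 3 14 10 9)(4 7 5 11)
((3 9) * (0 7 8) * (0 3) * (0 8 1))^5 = (0 1 7)(3 8 9)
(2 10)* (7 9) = (2 10)(7 9) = [0, 1, 10, 3, 4, 5, 6, 9, 8, 7, 2]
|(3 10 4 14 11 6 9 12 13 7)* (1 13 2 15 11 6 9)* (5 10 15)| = |(1 13 7 3 15 11 9 12 2 5 10 4 14 6)| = 14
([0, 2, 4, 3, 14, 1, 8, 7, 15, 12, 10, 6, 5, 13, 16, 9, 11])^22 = (1 12 15 6 16 4)(2 5 9 8 11 14)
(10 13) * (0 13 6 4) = [13, 1, 2, 3, 0, 5, 4, 7, 8, 9, 6, 11, 12, 10] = (0 13 10 6 4)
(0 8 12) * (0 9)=(0 8 12 9)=[8, 1, 2, 3, 4, 5, 6, 7, 12, 0, 10, 11, 9]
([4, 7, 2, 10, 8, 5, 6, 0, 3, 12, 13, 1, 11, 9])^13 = (0 8 10 9 11 7 4 3 13 12 1)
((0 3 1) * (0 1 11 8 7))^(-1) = ((0 3 11 8 7))^(-1) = (0 7 8 11 3)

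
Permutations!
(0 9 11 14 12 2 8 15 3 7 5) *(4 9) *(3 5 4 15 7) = (0 15 5)(2 8 7 4 9 11 14 12) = [15, 1, 8, 3, 9, 0, 6, 4, 7, 11, 10, 14, 2, 13, 12, 5]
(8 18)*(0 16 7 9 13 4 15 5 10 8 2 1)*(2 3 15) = (0 16 7 9 13 4 2 1)(3 15 5 10 8 18) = [16, 0, 1, 15, 2, 10, 6, 9, 18, 13, 8, 11, 12, 4, 14, 5, 7, 17, 3]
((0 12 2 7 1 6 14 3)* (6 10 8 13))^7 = ((0 12 2 7 1 10 8 13 6 14 3))^7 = (0 13 7 3 8 2 14 10 12 6 1)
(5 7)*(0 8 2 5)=(0 8 2 5 7)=[8, 1, 5, 3, 4, 7, 6, 0, 2]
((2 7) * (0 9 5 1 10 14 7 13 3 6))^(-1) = (0 6 3 13 2 7 14 10 1 5 9)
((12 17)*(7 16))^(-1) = ((7 16)(12 17))^(-1) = (7 16)(12 17)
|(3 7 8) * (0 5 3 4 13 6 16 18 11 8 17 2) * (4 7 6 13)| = 11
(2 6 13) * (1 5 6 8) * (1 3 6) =(1 5)(2 8 3 6 13) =[0, 5, 8, 6, 4, 1, 13, 7, 3, 9, 10, 11, 12, 2]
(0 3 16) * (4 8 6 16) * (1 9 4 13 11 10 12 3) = (0 1 9 4 8 6 16)(3 13 11 10 12) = [1, 9, 2, 13, 8, 5, 16, 7, 6, 4, 12, 10, 3, 11, 14, 15, 0]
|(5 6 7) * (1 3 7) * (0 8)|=10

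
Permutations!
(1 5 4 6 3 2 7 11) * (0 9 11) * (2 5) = (0 9 11 1 2 7)(3 5 4 6) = [9, 2, 7, 5, 6, 4, 3, 0, 8, 11, 10, 1]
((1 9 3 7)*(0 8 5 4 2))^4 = ((0 8 5 4 2)(1 9 3 7))^4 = (9)(0 2 4 5 8)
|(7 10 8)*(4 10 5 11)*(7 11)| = 4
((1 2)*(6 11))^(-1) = ((1 2)(6 11))^(-1) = (1 2)(6 11)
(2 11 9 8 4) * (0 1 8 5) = (0 1 8 4 2 11 9 5) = [1, 8, 11, 3, 2, 0, 6, 7, 4, 5, 10, 9]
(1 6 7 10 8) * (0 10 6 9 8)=(0 10)(1 9 8)(6 7)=[10, 9, 2, 3, 4, 5, 7, 6, 1, 8, 0]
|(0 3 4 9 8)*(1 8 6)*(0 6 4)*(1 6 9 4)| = 6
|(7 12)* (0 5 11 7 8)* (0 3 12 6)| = |(0 5 11 7 6)(3 12 8)| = 15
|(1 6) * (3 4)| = |(1 6)(3 4)| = 2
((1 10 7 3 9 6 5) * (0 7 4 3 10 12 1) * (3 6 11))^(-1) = ((0 7 10 4 6 5)(1 12)(3 9 11))^(-1) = (0 5 6 4 10 7)(1 12)(3 11 9)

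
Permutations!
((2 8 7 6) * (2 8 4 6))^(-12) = (2 8 4 7 6)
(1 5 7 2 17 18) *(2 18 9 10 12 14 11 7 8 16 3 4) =[0, 5, 17, 4, 2, 8, 6, 18, 16, 10, 12, 7, 14, 13, 11, 15, 3, 9, 1] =(1 5 8 16 3 4 2 17 9 10 12 14 11 7 18)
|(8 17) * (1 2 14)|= 6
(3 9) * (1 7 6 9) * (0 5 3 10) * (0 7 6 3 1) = [5, 6, 2, 0, 4, 1, 9, 3, 8, 10, 7] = (0 5 1 6 9 10 7 3)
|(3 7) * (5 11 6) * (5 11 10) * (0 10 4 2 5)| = 6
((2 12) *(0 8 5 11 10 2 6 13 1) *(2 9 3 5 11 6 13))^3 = (0 10 5 12)(1 11 3 2)(6 13 8 9)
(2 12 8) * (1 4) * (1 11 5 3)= (1 4 11 5 3)(2 12 8)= [0, 4, 12, 1, 11, 3, 6, 7, 2, 9, 10, 5, 8]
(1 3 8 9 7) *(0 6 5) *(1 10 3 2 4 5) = [6, 2, 4, 8, 5, 0, 1, 10, 9, 7, 3] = (0 6 1 2 4 5)(3 8 9 7 10)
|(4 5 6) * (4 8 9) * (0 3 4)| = 7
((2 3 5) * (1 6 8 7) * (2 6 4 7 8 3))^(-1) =((8)(1 4 7)(3 5 6))^(-1) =(8)(1 7 4)(3 6 5)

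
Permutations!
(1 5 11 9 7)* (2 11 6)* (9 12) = (1 5 6 2 11 12 9 7) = [0, 5, 11, 3, 4, 6, 2, 1, 8, 7, 10, 12, 9]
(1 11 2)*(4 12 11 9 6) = (1 9 6 4 12 11 2) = [0, 9, 1, 3, 12, 5, 4, 7, 8, 6, 10, 2, 11]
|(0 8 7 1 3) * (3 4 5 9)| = 8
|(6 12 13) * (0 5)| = |(0 5)(6 12 13)| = 6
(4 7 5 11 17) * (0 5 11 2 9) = (0 5 2 9)(4 7 11 17) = [5, 1, 9, 3, 7, 2, 6, 11, 8, 0, 10, 17, 12, 13, 14, 15, 16, 4]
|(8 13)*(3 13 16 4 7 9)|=|(3 13 8 16 4 7 9)|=7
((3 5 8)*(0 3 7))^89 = ((0 3 5 8 7))^89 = (0 7 8 5 3)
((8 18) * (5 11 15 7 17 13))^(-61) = (5 13 17 7 15 11)(8 18) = ((5 11 15 7 17 13)(8 18))^(-61)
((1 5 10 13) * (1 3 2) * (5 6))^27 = (1 2 3 13 10 5 6)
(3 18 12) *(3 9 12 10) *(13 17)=(3 18 10)(9 12)(13 17)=[0, 1, 2, 18, 4, 5, 6, 7, 8, 12, 3, 11, 9, 17, 14, 15, 16, 13, 10]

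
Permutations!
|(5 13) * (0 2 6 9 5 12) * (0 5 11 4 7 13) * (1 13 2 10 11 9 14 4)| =35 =|(0 10 11 1 13 12 5)(2 6 14 4 7)|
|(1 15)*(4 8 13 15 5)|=|(1 5 4 8 13 15)|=6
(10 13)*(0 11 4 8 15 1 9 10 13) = (0 11 4 8 15 1 9 10) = [11, 9, 2, 3, 8, 5, 6, 7, 15, 10, 0, 4, 12, 13, 14, 1]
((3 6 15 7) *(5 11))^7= (3 7 15 6)(5 11)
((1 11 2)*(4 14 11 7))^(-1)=(1 2 11 14 4 7)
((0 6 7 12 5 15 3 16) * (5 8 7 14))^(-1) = ((0 6 14 5 15 3 16)(7 12 8))^(-1) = (0 16 3 15 5 14 6)(7 8 12)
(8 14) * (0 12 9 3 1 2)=(0 12 9 3 1 2)(8 14)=[12, 2, 0, 1, 4, 5, 6, 7, 14, 3, 10, 11, 9, 13, 8]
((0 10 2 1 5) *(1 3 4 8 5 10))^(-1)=((0 1 10 2 3 4 8 5))^(-1)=(0 5 8 4 3 2 10 1)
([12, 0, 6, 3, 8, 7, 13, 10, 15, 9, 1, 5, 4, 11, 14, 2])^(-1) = (0 1 10 7 5 11 13 6 2 15 8 4 12)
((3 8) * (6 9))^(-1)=((3 8)(6 9))^(-1)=(3 8)(6 9)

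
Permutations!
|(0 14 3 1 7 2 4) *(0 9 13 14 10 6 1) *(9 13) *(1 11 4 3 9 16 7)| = |(0 10 6 11 4 13 14 9 16 7 2 3)| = 12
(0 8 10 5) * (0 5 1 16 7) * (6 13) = [8, 16, 2, 3, 4, 5, 13, 0, 10, 9, 1, 11, 12, 6, 14, 15, 7] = (0 8 10 1 16 7)(6 13)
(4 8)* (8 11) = (4 11 8) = [0, 1, 2, 3, 11, 5, 6, 7, 4, 9, 10, 8]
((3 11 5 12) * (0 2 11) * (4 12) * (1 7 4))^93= ((0 2 11 5 1 7 4 12 3))^93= (0 5 4)(1 12 2)(3 11 7)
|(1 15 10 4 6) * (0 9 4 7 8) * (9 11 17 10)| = |(0 11 17 10 7 8)(1 15 9 4 6)| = 30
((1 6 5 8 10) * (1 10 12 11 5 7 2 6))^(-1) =(2 7 6)(5 11 12 8)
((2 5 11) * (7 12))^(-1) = (2 11 5)(7 12)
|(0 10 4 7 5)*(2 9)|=|(0 10 4 7 5)(2 9)|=10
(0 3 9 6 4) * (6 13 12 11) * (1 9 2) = (0 3 2 1 9 13 12 11 6 4) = [3, 9, 1, 2, 0, 5, 4, 7, 8, 13, 10, 6, 11, 12]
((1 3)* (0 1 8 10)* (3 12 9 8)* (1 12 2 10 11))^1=(0 12 9 8 11 1 2 10)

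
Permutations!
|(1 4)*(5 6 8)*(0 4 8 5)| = |(0 4 1 8)(5 6)| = 4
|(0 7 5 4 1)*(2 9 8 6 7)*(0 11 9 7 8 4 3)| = |(0 2 7 5 3)(1 11 9 4)(6 8)| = 20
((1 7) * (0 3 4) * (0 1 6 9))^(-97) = ((0 3 4 1 7 6 9))^(-97) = (0 3 4 1 7 6 9)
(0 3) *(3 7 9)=(0 7 9 3)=[7, 1, 2, 0, 4, 5, 6, 9, 8, 3]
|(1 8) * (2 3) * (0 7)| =|(0 7)(1 8)(2 3)| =2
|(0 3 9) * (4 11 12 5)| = 12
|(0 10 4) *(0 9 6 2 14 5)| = |(0 10 4 9 6 2 14 5)| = 8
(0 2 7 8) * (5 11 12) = [2, 1, 7, 3, 4, 11, 6, 8, 0, 9, 10, 12, 5] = (0 2 7 8)(5 11 12)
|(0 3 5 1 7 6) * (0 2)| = |(0 3 5 1 7 6 2)| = 7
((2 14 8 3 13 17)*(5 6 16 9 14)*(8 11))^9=((2 5 6 16 9 14 11 8 3 13 17))^9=(2 13 8 14 16 5 17 3 11 9 6)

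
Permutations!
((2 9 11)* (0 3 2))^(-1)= (0 11 9 2 3)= ((0 3 2 9 11))^(-1)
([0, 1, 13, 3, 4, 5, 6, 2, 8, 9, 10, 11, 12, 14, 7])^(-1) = (2 7 14 13)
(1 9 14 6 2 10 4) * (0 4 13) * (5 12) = (0 4 1 9 14 6 2 10 13)(5 12) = [4, 9, 10, 3, 1, 12, 2, 7, 8, 14, 13, 11, 5, 0, 6]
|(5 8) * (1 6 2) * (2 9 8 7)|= 7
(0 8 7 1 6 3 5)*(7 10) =(0 8 10 7 1 6 3 5) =[8, 6, 2, 5, 4, 0, 3, 1, 10, 9, 7]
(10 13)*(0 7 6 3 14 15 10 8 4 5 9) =(0 7 6 3 14 15 10 13 8 4 5 9) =[7, 1, 2, 14, 5, 9, 3, 6, 4, 0, 13, 11, 12, 8, 15, 10]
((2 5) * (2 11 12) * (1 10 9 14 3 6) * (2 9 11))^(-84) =(1 9)(3 11)(6 12)(10 14)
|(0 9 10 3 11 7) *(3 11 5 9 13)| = |(0 13 3 5 9 10 11 7)| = 8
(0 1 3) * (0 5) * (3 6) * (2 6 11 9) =(0 1 11 9 2 6 3 5) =[1, 11, 6, 5, 4, 0, 3, 7, 8, 2, 10, 9]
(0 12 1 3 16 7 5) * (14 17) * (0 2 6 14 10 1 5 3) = [12, 0, 6, 16, 4, 2, 14, 3, 8, 9, 1, 11, 5, 13, 17, 15, 7, 10] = (0 12 5 2 6 14 17 10 1)(3 16 7)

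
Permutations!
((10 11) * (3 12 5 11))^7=(3 5 10 12 11)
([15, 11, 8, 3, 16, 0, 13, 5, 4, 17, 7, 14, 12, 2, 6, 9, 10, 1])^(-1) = (0 5 7 10 16 4 8 2 13 6 14 11 1 17 9 15)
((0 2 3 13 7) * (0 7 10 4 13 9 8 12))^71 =((0 2 3 9 8 12)(4 13 10))^71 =(0 12 8 9 3 2)(4 10 13)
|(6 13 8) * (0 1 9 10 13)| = |(0 1 9 10 13 8 6)| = 7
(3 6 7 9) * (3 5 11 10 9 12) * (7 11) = (3 6 11 10 9 5 7 12) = [0, 1, 2, 6, 4, 7, 11, 12, 8, 5, 9, 10, 3]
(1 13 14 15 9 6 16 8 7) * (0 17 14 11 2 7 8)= (0 17 14 15 9 6 16)(1 13 11 2 7)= [17, 13, 7, 3, 4, 5, 16, 1, 8, 6, 10, 2, 12, 11, 15, 9, 0, 14]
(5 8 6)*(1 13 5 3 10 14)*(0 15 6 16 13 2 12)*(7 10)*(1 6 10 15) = (0 1 2 12)(3 7 15 10 14 6)(5 8 16 13) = [1, 2, 12, 7, 4, 8, 3, 15, 16, 9, 14, 11, 0, 5, 6, 10, 13]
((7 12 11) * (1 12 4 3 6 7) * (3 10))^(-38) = (1 12 11)(3 7 10 6 4)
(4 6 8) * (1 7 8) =(1 7 8 4 6) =[0, 7, 2, 3, 6, 5, 1, 8, 4]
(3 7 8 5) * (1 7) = (1 7 8 5 3) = [0, 7, 2, 1, 4, 3, 6, 8, 5]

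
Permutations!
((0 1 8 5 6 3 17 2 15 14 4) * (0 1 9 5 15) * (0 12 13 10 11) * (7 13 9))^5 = ((0 7 13 10 11)(1 8 15 14 4)(2 12 9 5 6 3 17))^5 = (2 3 5 12 17 6 9)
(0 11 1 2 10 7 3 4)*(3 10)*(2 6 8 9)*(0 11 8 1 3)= (0 8 9 2)(1 6)(3 4 11)(7 10)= [8, 6, 0, 4, 11, 5, 1, 10, 9, 2, 7, 3]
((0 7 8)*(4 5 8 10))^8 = ((0 7 10 4 5 8))^8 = (0 10 5)(4 8 7)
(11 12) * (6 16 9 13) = (6 16 9 13)(11 12) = [0, 1, 2, 3, 4, 5, 16, 7, 8, 13, 10, 12, 11, 6, 14, 15, 9]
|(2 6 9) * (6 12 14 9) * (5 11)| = |(2 12 14 9)(5 11)| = 4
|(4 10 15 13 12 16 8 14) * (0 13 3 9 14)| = 30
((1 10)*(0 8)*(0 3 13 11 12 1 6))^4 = (0 11 6 13 10 3 1 8 12)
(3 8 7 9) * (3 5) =[0, 1, 2, 8, 4, 3, 6, 9, 7, 5] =(3 8 7 9 5)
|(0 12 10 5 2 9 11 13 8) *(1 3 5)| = 11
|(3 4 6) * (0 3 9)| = |(0 3 4 6 9)| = 5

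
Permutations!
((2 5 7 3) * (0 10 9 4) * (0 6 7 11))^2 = ((0 10 9 4 6 7 3 2 5 11))^2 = (0 9 6 3 5)(2 11 10 4 7)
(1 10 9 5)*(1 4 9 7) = [0, 10, 2, 3, 9, 4, 6, 1, 8, 5, 7] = (1 10 7)(4 9 5)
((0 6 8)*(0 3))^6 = ((0 6 8 3))^6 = (0 8)(3 6)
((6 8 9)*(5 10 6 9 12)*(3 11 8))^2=(3 8 5 6 11 12 10)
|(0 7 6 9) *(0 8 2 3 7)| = |(2 3 7 6 9 8)| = 6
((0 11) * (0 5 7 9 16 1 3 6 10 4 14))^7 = (0 3 5 10 9 14 1 11 6 7 4 16)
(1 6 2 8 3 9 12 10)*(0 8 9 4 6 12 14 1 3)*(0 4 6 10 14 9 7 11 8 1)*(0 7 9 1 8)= (0 8 4 10 3 6 2 9 1 12 14 7 11)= [8, 12, 9, 6, 10, 5, 2, 11, 4, 1, 3, 0, 14, 13, 7]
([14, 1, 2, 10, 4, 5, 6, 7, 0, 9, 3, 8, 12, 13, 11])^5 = (0 14 11 8)(3 10)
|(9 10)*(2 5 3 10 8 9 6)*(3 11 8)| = 8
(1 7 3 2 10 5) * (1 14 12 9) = (1 7 3 2 10 5 14 12 9) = [0, 7, 10, 2, 4, 14, 6, 3, 8, 1, 5, 11, 9, 13, 12]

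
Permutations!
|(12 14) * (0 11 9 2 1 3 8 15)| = 8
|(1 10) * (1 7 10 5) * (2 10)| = |(1 5)(2 10 7)| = 6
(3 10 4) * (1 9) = (1 9)(3 10 4) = [0, 9, 2, 10, 3, 5, 6, 7, 8, 1, 4]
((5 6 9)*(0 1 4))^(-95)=((0 1 4)(5 6 9))^(-95)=(0 1 4)(5 6 9)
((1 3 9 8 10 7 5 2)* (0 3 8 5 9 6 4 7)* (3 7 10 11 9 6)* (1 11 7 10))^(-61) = (0 10)(1 4 6 7 8)(2 5 9 11)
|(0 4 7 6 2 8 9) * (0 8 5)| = |(0 4 7 6 2 5)(8 9)| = 6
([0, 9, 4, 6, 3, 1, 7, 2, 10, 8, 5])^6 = (1 9 8 10 5)(2 4 3 6 7)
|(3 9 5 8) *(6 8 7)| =6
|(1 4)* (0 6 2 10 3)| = 10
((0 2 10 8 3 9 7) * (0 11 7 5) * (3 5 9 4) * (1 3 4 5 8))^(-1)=((0 2 10 1 3 5)(7 11))^(-1)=(0 5 3 1 10 2)(7 11)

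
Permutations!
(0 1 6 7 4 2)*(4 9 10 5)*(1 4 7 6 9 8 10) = [4, 9, 0, 3, 2, 7, 6, 8, 10, 1, 5] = (0 4 2)(1 9)(5 7 8 10)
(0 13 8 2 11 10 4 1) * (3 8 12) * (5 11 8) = (0 13 12 3 5 11 10 4 1)(2 8) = [13, 0, 8, 5, 1, 11, 6, 7, 2, 9, 4, 10, 3, 12]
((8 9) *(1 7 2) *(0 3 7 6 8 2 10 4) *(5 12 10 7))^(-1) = (0 4 10 12 5 3)(1 2 9 8 6)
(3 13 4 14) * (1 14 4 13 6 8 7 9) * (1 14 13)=(1 13)(3 6 8 7 9 14)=[0, 13, 2, 6, 4, 5, 8, 9, 7, 14, 10, 11, 12, 1, 3]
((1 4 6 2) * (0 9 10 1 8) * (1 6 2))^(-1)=(0 8 2 4 1 6 10 9)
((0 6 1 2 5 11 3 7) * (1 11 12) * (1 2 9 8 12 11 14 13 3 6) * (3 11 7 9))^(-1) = ((0 1 3 9 8 12 2 5 7)(6 14 13 11))^(-1) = (0 7 5 2 12 8 9 3 1)(6 11 13 14)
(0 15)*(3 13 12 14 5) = (0 15)(3 13 12 14 5) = [15, 1, 2, 13, 4, 3, 6, 7, 8, 9, 10, 11, 14, 12, 5, 0]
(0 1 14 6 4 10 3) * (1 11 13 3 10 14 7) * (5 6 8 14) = [11, 7, 2, 0, 5, 6, 4, 1, 14, 9, 10, 13, 12, 3, 8] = (0 11 13 3)(1 7)(4 5 6)(8 14)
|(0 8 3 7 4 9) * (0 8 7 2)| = 7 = |(0 7 4 9 8 3 2)|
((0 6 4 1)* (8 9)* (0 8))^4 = ((0 6 4 1 8 9))^4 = (0 8 4)(1 6 9)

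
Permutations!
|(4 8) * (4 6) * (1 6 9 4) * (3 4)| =|(1 6)(3 4 8 9)| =4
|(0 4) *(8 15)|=2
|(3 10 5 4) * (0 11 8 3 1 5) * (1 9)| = 20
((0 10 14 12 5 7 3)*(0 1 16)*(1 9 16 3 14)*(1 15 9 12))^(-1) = (0 16 9 15 10)(1 14 7 5 12 3)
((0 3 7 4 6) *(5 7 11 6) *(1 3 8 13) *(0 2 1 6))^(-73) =(0 11 3 1 2 6 13 8)(4 7 5)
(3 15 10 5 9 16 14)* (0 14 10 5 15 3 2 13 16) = (0 14 2 13 16 10 15 5 9) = [14, 1, 13, 3, 4, 9, 6, 7, 8, 0, 15, 11, 12, 16, 2, 5, 10]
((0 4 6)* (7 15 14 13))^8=((0 4 6)(7 15 14 13))^8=(15)(0 6 4)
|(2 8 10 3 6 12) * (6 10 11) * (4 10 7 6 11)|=|(2 8 4 10 3 7 6 12)|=8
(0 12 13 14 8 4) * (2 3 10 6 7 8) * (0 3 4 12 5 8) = [5, 1, 4, 10, 3, 8, 7, 0, 12, 9, 6, 11, 13, 14, 2] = (0 5 8 12 13 14 2 4 3 10 6 7)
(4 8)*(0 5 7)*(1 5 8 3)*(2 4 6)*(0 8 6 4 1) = (0 6 2 1 5 7 8 4 3) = [6, 5, 1, 0, 3, 7, 2, 8, 4]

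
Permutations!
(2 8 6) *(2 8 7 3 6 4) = (2 7 3 6 8 4) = [0, 1, 7, 6, 2, 5, 8, 3, 4]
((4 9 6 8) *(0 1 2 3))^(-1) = (0 3 2 1)(4 8 6 9)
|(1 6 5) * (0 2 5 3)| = 6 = |(0 2 5 1 6 3)|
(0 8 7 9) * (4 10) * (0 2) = (0 8 7 9 2)(4 10) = [8, 1, 0, 3, 10, 5, 6, 9, 7, 2, 4]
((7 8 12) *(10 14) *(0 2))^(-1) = (0 2)(7 12 8)(10 14)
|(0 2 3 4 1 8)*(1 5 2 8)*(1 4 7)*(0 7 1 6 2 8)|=8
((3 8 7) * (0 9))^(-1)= ((0 9)(3 8 7))^(-1)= (0 9)(3 7 8)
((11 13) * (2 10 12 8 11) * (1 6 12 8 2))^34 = (1 12 10 11)(2 8 13 6)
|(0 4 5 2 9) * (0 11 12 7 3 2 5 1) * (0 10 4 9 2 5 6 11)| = |(0 9)(1 10 4)(3 5 6 11 12 7)| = 6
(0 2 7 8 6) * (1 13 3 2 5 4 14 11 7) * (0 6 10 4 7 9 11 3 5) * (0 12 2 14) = [12, 13, 1, 14, 0, 7, 6, 8, 10, 11, 4, 9, 2, 5, 3] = (0 12 2 1 13 5 7 8 10 4)(3 14)(9 11)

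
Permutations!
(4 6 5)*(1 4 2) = [0, 4, 1, 3, 6, 2, 5] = (1 4 6 5 2)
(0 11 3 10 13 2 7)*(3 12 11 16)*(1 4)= [16, 4, 7, 10, 1, 5, 6, 0, 8, 9, 13, 12, 11, 2, 14, 15, 3]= (0 16 3 10 13 2 7)(1 4)(11 12)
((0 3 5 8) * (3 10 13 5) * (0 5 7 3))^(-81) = (0 3 7 13 10)(5 8)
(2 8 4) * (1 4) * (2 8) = (1 4 8) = [0, 4, 2, 3, 8, 5, 6, 7, 1]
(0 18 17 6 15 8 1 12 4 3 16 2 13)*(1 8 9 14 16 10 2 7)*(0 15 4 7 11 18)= (1 12 7)(2 13 15 9 14 16 11 18 17 6 4 3 10)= [0, 12, 13, 10, 3, 5, 4, 1, 8, 14, 2, 18, 7, 15, 16, 9, 11, 6, 17]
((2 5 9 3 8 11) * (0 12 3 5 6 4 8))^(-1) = (0 3 12)(2 11 8 4 6)(5 9)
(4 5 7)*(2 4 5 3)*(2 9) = (2 4 3 9)(5 7) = [0, 1, 4, 9, 3, 7, 6, 5, 8, 2]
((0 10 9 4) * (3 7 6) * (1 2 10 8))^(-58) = ((0 8 1 2 10 9 4)(3 7 6))^(-58) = (0 9 2 8 4 10 1)(3 6 7)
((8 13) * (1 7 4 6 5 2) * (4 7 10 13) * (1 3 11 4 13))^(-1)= (1 10)(2 5 6 4 11 3)(8 13)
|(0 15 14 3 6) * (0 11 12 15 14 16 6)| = |(0 14 3)(6 11 12 15 16)| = 15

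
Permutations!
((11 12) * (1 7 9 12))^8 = ((1 7 9 12 11))^8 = (1 12 7 11 9)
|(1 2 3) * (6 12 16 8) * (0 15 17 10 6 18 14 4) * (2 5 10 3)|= 14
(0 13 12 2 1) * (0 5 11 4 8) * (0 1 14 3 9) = (0 13 12 2 14 3 9)(1 5 11 4 8) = [13, 5, 14, 9, 8, 11, 6, 7, 1, 0, 10, 4, 2, 12, 3]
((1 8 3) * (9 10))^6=(10)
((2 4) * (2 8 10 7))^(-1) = (2 7 10 8 4) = ((2 4 8 10 7))^(-1)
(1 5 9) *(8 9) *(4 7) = (1 5 8 9)(4 7) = [0, 5, 2, 3, 7, 8, 6, 4, 9, 1]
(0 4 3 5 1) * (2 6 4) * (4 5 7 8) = (0 2 6 5 1)(3 7 8 4) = [2, 0, 6, 7, 3, 1, 5, 8, 4]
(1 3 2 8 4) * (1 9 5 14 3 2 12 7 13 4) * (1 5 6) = [0, 2, 8, 12, 9, 14, 1, 13, 5, 6, 10, 11, 7, 4, 3] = (1 2 8 5 14 3 12 7 13 4 9 6)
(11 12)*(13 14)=[0, 1, 2, 3, 4, 5, 6, 7, 8, 9, 10, 12, 11, 14, 13]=(11 12)(13 14)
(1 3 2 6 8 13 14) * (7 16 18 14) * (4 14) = [0, 3, 6, 2, 14, 5, 8, 16, 13, 9, 10, 11, 12, 7, 1, 15, 18, 17, 4] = (1 3 2 6 8 13 7 16 18 4 14)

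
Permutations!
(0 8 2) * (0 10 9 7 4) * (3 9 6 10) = (0 8 2 3 9 7 4)(6 10) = [8, 1, 3, 9, 0, 5, 10, 4, 2, 7, 6]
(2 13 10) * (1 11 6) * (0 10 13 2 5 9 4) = (13)(0 10 5 9 4)(1 11 6) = [10, 11, 2, 3, 0, 9, 1, 7, 8, 4, 5, 6, 12, 13]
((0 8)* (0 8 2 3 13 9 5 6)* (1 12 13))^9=(13)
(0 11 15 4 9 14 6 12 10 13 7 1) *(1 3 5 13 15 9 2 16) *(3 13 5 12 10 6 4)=(0 11 9 14 4 2 16 1)(3 12 6 10 15)(7 13)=[11, 0, 16, 12, 2, 5, 10, 13, 8, 14, 15, 9, 6, 7, 4, 3, 1]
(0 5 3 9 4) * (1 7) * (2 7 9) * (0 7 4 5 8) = (0 8)(1 9 5 3 2 4 7) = [8, 9, 4, 2, 7, 3, 6, 1, 0, 5]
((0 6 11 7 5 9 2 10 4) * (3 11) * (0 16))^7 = ((0 6 3 11 7 5 9 2 10 4 16))^7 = (0 2 11 16 9 3 4 5 6 10 7)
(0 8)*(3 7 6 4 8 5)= (0 5 3 7 6 4 8)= [5, 1, 2, 7, 8, 3, 4, 6, 0]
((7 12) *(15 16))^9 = (7 12)(15 16)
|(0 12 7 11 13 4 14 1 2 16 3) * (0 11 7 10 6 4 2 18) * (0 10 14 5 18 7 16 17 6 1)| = 39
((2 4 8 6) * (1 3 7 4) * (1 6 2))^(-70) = (8)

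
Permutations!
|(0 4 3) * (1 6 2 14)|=12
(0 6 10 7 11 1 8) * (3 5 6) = [3, 8, 2, 5, 4, 6, 10, 11, 0, 9, 7, 1] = (0 3 5 6 10 7 11 1 8)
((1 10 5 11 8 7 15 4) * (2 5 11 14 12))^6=(1 4 15 7 8 11 10)(2 14)(5 12)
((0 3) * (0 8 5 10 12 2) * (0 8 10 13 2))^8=((0 3 10 12)(2 8 5 13))^8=(13)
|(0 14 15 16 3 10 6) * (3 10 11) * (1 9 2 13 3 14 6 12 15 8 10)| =12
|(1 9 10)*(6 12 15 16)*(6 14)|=15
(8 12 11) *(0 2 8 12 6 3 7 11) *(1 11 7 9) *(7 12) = (0 2 8 6 3 9 1 11 7 12) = [2, 11, 8, 9, 4, 5, 3, 12, 6, 1, 10, 7, 0]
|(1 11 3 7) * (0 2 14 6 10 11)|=9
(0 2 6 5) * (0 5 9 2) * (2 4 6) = (4 6 9) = [0, 1, 2, 3, 6, 5, 9, 7, 8, 4]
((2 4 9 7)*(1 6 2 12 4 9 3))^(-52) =(1 7)(2 4)(3 9)(6 12)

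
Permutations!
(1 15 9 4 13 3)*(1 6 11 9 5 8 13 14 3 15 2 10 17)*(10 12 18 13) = (1 2 12 18 13 15 5 8 10 17)(3 6 11 9 4 14) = [0, 2, 12, 6, 14, 8, 11, 7, 10, 4, 17, 9, 18, 15, 3, 5, 16, 1, 13]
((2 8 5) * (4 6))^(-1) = (2 5 8)(4 6)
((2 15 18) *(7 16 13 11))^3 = (18)(7 11 13 16) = ((2 15 18)(7 16 13 11))^3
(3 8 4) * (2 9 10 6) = (2 9 10 6)(3 8 4) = [0, 1, 9, 8, 3, 5, 2, 7, 4, 10, 6]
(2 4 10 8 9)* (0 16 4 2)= [16, 1, 2, 3, 10, 5, 6, 7, 9, 0, 8, 11, 12, 13, 14, 15, 4]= (0 16 4 10 8 9)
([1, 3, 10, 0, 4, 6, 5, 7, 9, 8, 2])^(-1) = (0 3 1)(2 10)(5 6)(8 9)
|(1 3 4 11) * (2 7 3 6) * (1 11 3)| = 4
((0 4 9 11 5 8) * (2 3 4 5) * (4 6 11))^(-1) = (0 8 5)(2 11 6 3)(4 9)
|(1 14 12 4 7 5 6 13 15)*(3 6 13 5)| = |(1 14 12 4 7 3 6 5 13 15)| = 10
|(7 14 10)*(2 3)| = |(2 3)(7 14 10)| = 6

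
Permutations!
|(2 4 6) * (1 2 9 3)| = 6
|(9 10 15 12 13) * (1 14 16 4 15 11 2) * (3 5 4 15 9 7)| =|(1 14 16 15 12 13 7 3 5 4 9 10 11 2)| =14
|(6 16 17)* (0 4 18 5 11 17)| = |(0 4 18 5 11 17 6 16)| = 8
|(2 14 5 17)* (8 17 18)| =|(2 14 5 18 8 17)| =6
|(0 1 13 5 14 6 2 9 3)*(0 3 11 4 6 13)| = 30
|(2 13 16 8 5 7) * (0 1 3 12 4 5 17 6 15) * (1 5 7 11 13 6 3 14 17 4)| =55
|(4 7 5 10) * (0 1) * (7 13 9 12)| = 14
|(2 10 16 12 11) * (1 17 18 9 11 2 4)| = |(1 17 18 9 11 4)(2 10 16 12)| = 12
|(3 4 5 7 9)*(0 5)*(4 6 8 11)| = |(0 5 7 9 3 6 8 11 4)| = 9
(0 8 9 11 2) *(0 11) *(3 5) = (0 8 9)(2 11)(3 5) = [8, 1, 11, 5, 4, 3, 6, 7, 9, 0, 10, 2]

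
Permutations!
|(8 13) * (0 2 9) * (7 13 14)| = 12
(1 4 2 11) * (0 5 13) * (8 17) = [5, 4, 11, 3, 2, 13, 6, 7, 17, 9, 10, 1, 12, 0, 14, 15, 16, 8] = (0 5 13)(1 4 2 11)(8 17)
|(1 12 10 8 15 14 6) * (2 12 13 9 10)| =|(1 13 9 10 8 15 14 6)(2 12)| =8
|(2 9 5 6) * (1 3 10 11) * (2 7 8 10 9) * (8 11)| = |(1 3 9 5 6 7 11)(8 10)| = 14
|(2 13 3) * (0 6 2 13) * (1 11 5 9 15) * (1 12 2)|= 18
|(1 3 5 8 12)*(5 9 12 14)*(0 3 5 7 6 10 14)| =|(0 3 9 12 1 5 8)(6 10 14 7)| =28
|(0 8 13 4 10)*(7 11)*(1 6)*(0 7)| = 14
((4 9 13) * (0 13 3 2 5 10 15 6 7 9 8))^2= (0 4)(2 10 6 9)(3 5 15 7)(8 13)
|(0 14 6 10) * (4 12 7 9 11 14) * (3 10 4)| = |(0 3 10)(4 12 7 9 11 14 6)| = 21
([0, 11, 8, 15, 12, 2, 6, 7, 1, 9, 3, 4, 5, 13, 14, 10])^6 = [0, 8, 5, 3, 11, 12, 6, 7, 2, 9, 10, 1, 4, 13, 14, 15]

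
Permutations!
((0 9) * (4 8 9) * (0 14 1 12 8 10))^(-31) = ((0 4 10)(1 12 8 9 14))^(-31) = (0 10 4)(1 14 9 8 12)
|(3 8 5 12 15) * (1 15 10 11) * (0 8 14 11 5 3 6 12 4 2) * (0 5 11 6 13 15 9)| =30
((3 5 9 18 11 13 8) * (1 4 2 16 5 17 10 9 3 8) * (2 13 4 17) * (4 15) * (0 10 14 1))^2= (0 9 11 4)(1 14 17)(2 5)(3 16)(10 18 15 13)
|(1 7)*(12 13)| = 2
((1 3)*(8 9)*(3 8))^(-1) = ((1 8 9 3))^(-1) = (1 3 9 8)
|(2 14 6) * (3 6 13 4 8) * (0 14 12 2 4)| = 12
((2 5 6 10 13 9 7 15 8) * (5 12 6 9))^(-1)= (2 8 15 7 9 5 13 10 6 12)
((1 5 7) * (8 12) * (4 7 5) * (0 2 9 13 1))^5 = ((0 2 9 13 1 4 7)(8 12))^5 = (0 4 13 2 7 1 9)(8 12)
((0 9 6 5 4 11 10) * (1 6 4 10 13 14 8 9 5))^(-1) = (0 10 5)(1 6)(4 9 8 14 13 11)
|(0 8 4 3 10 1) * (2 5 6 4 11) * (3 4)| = |(0 8 11 2 5 6 3 10 1)| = 9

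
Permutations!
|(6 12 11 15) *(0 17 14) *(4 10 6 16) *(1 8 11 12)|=24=|(0 17 14)(1 8 11 15 16 4 10 6)|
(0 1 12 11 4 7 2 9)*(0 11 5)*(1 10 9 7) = (0 10 9 11 4 1 12 5)(2 7) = [10, 12, 7, 3, 1, 0, 6, 2, 8, 11, 9, 4, 5]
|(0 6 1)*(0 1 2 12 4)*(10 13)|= |(0 6 2 12 4)(10 13)|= 10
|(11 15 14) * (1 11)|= |(1 11 15 14)|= 4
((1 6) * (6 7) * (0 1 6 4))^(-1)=(0 4 7 1)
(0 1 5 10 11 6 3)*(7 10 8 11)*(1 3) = (0 3)(1 5 8 11 6)(7 10) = [3, 5, 2, 0, 4, 8, 1, 10, 11, 9, 7, 6]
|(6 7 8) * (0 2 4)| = |(0 2 4)(6 7 8)| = 3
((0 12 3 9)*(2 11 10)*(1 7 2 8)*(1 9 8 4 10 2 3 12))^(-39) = (12)(0 3)(1 8)(2 11)(4 10)(7 9)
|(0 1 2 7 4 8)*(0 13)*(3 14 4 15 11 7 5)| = |(0 1 2 5 3 14 4 8 13)(7 15 11)| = 9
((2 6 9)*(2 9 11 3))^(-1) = ((2 6 11 3))^(-1) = (2 3 11 6)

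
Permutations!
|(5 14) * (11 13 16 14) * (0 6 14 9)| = 8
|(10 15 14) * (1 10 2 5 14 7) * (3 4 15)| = 6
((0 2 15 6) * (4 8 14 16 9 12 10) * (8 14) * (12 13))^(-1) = (0 6 15 2)(4 10 12 13 9 16 14)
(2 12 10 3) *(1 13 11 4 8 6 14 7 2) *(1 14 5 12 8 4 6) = (1 13 11 6 5 12 10 3 14 7 2 8) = [0, 13, 8, 14, 4, 12, 5, 2, 1, 9, 3, 6, 10, 11, 7]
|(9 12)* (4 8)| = 2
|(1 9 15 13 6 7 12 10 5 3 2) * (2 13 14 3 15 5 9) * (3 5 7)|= 12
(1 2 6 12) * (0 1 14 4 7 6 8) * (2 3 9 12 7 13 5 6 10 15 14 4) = (0 1 3 9 12 4 13 5 6 7 10 15 14 2 8) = [1, 3, 8, 9, 13, 6, 7, 10, 0, 12, 15, 11, 4, 5, 2, 14]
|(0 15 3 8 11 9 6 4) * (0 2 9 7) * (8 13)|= 28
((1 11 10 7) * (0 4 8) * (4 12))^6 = ((0 12 4 8)(1 11 10 7))^6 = (0 4)(1 10)(7 11)(8 12)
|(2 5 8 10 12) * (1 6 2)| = |(1 6 2 5 8 10 12)| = 7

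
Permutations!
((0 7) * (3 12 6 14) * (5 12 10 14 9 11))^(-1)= (0 7)(3 14 10)(5 11 9 6 12)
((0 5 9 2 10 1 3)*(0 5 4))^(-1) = (0 4)(1 10 2 9 5 3)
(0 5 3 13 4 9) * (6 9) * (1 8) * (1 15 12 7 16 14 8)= (0 5 3 13 4 6 9)(7 16 14 8 15 12)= [5, 1, 2, 13, 6, 3, 9, 16, 15, 0, 10, 11, 7, 4, 8, 12, 14]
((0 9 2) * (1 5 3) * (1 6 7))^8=((0 9 2)(1 5 3 6 7))^8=(0 2 9)(1 6 5 7 3)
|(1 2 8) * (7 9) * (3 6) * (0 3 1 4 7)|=|(0 3 6 1 2 8 4 7 9)|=9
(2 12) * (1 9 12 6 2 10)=(1 9 12 10)(2 6)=[0, 9, 6, 3, 4, 5, 2, 7, 8, 12, 1, 11, 10]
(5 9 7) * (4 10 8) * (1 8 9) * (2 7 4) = (1 8 2 7 5)(4 10 9) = [0, 8, 7, 3, 10, 1, 6, 5, 2, 4, 9]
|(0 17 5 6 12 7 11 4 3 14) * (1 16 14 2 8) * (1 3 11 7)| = |(0 17 5 6 12 1 16 14)(2 8 3)(4 11)| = 24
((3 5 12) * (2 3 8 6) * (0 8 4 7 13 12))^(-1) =(0 5 3 2 6 8)(4 12 13 7)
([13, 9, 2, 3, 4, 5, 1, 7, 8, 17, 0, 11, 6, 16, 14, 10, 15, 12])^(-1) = [10, 6, 2, 3, 4, 5, 12, 7, 8, 1, 15, 11, 17, 0, 14, 16, 13, 9]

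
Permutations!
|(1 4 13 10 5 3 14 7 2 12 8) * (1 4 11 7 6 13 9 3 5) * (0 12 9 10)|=|(0 12 8 4 10 1 11 7 2 9 3 14 6 13)|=14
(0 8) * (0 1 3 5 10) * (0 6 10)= (0 8 1 3 5)(6 10)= [8, 3, 2, 5, 4, 0, 10, 7, 1, 9, 6]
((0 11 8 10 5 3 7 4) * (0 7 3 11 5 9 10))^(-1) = ((0 5 11 8)(4 7)(9 10))^(-1) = (0 8 11 5)(4 7)(9 10)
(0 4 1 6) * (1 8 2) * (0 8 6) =(0 4 6 8 2 1) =[4, 0, 1, 3, 6, 5, 8, 7, 2]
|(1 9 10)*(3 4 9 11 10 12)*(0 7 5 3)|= |(0 7 5 3 4 9 12)(1 11 10)|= 21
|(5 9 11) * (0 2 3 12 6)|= 15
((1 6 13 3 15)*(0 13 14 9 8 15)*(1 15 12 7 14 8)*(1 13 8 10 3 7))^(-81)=((15)(0 8 12 1 6 10 3)(7 14 9 13))^(-81)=(15)(0 1 3 12 10 8 6)(7 13 9 14)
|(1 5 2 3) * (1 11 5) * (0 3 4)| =|(0 3 11 5 2 4)| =6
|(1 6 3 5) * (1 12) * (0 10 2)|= |(0 10 2)(1 6 3 5 12)|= 15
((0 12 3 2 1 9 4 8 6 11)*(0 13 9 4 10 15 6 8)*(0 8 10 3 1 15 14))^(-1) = (0 14 10 8 4 1 12)(2 3 9 13 11 6 15) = ((0 12 1 4 8 10 14)(2 15 6 11 13 9 3))^(-1)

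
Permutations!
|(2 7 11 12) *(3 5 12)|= 6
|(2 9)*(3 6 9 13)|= |(2 13 3 6 9)|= 5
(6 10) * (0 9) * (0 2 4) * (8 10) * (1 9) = (0 1 9 2 4)(6 8 10) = [1, 9, 4, 3, 0, 5, 8, 7, 10, 2, 6]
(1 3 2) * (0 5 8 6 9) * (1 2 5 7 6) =(0 7 6 9)(1 3 5 8) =[7, 3, 2, 5, 4, 8, 9, 6, 1, 0]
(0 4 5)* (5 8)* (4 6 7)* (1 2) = (0 6 7 4 8 5)(1 2) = [6, 2, 1, 3, 8, 0, 7, 4, 5]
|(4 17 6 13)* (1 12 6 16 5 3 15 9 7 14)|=|(1 12 6 13 4 17 16 5 3 15 9 7 14)|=13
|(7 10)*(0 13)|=|(0 13)(7 10)|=2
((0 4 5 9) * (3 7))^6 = (0 5)(4 9) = ((0 4 5 9)(3 7))^6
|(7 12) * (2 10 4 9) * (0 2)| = 10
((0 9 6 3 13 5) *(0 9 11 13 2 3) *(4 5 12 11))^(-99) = ((0 4 5 9 6)(2 3)(11 13 12))^(-99) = (13)(0 4 5 9 6)(2 3)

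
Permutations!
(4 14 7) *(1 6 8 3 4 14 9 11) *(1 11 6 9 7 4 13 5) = (1 9 6 8 3 13 5)(4 7 14) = [0, 9, 2, 13, 7, 1, 8, 14, 3, 6, 10, 11, 12, 5, 4]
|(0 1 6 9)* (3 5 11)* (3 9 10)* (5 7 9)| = |(0 1 6 10 3 7 9)(5 11)| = 14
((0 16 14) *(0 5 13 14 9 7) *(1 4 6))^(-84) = ((0 16 9 7)(1 4 6)(5 13 14))^(-84) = (16)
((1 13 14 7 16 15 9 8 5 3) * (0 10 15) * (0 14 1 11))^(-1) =((0 10 15 9 8 5 3 11)(1 13)(7 16 14))^(-1) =(0 11 3 5 8 9 15 10)(1 13)(7 14 16)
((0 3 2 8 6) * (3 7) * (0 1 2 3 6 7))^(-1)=(1 6 7 8 2)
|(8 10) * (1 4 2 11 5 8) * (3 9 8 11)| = 14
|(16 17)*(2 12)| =2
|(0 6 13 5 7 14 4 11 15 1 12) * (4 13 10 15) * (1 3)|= 28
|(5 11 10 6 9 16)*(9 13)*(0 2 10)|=|(0 2 10 6 13 9 16 5 11)|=9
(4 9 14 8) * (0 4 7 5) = (0 4 9 14 8 7 5) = [4, 1, 2, 3, 9, 0, 6, 5, 7, 14, 10, 11, 12, 13, 8]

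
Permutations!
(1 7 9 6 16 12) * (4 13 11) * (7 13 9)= (1 13 11 4 9 6 16 12)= [0, 13, 2, 3, 9, 5, 16, 7, 8, 6, 10, 4, 1, 11, 14, 15, 12]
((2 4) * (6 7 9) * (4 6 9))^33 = (9)(2 6 7 4)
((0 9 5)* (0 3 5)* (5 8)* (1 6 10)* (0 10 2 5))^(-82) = (0 8 3 5 2 6 1 10 9)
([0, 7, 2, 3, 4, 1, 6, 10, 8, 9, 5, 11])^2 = (11)(1 10)(5 7)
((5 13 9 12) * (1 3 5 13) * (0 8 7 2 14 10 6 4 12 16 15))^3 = ((0 8 7 2 14 10 6 4 12 13 9 16 15)(1 3 5))^3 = (0 2 6 13 15 7 10 12 16 8 14 4 9)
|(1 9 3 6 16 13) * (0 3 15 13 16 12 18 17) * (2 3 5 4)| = |(0 5 4 2 3 6 12 18 17)(1 9 15 13)| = 36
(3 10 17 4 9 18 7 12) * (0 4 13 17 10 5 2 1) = (0 4 9 18 7 12 3 5 2 1)(13 17) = [4, 0, 1, 5, 9, 2, 6, 12, 8, 18, 10, 11, 3, 17, 14, 15, 16, 13, 7]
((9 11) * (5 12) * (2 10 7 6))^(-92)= (12)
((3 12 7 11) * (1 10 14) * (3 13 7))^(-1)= (1 14 10)(3 12)(7 13 11)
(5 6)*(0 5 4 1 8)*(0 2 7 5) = [0, 8, 7, 3, 1, 6, 4, 5, 2] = (1 8 2 7 5 6 4)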